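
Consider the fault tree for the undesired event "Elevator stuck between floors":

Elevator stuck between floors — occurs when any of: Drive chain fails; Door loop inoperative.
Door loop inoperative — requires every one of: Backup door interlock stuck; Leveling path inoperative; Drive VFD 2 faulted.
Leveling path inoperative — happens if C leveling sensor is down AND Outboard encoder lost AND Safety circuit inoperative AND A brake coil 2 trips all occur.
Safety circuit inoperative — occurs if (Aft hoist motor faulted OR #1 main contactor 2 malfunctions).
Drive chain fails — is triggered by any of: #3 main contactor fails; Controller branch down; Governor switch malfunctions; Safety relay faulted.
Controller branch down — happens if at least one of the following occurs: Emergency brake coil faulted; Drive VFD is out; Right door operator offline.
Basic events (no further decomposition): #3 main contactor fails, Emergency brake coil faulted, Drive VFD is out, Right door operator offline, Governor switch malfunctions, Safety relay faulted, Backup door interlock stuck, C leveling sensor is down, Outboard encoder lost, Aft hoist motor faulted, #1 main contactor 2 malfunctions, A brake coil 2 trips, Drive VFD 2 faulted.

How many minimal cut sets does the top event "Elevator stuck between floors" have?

Controller branch down [OR]: union of children's cut sets → 3 cut set(s).
Drive chain fails [OR]: union of children's cut sets → 6 cut set(s).
Safety circuit inoperative [OR]: union of children's cut sets → 2 cut set(s).
Leveling path inoperative [AND]: one cut set from each child combined → 1 × 1 × 2 × 1 = 2 cut set(s).
Door loop inoperative [AND]: one cut set from each child combined → 1 × 2 × 1 = 2 cut set(s).
Elevator stuck between floors [OR]: union of children's cut sets → 8 cut set(s).
Minimal cut sets: {#3 main contactor fails}; {Emergency brake coil faulted}; {Drive VFD is out}; {Right door operator offline}; {Governor switch malfunctions}; {Safety relay faulted}; {A brake coil 2 trips, Aft hoist motor faulted, Backup door interlock stuck, C leveling sensor is down, Drive VFD 2 faulted, Outboard encoder lost}; {#1 main contactor 2 malfunctions, A brake coil 2 trips, Backup door interlock stuck, C leveling sensor is down, Drive VFD 2 faulted, Outboard encoder lost}.

8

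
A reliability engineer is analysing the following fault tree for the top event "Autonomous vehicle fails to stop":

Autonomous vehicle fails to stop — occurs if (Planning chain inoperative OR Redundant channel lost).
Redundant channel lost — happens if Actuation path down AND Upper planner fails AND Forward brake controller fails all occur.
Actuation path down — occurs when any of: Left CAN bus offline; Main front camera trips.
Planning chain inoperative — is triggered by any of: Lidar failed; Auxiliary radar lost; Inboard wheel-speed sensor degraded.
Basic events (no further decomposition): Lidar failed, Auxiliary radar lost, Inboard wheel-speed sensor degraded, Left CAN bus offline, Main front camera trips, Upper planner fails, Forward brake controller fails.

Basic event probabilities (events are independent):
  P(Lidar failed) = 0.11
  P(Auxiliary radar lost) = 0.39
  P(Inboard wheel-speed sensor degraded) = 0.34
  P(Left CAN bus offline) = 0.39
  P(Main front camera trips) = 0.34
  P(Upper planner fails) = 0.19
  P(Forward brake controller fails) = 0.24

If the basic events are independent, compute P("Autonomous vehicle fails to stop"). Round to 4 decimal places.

P(Planning chain inoperative) [OR] = 1 − (1−0.11) × (1−0.39) × (1−0.34) = 0.641686
P(Actuation path down) [OR] = 1 − (1−0.39) × (1−0.34) = 0.597400
P(Redundant channel lost) [AND] = 0.597400 × 0.19 × 0.24 = 0.027241
P(Autonomous vehicle fails to stop) [OR] = 1 − (1−0.641686) × (1−0.027241) = 0.651447
Rounded to 4 decimal places: P(Autonomous vehicle fails to stop) ≈ 0.6514.

0.6514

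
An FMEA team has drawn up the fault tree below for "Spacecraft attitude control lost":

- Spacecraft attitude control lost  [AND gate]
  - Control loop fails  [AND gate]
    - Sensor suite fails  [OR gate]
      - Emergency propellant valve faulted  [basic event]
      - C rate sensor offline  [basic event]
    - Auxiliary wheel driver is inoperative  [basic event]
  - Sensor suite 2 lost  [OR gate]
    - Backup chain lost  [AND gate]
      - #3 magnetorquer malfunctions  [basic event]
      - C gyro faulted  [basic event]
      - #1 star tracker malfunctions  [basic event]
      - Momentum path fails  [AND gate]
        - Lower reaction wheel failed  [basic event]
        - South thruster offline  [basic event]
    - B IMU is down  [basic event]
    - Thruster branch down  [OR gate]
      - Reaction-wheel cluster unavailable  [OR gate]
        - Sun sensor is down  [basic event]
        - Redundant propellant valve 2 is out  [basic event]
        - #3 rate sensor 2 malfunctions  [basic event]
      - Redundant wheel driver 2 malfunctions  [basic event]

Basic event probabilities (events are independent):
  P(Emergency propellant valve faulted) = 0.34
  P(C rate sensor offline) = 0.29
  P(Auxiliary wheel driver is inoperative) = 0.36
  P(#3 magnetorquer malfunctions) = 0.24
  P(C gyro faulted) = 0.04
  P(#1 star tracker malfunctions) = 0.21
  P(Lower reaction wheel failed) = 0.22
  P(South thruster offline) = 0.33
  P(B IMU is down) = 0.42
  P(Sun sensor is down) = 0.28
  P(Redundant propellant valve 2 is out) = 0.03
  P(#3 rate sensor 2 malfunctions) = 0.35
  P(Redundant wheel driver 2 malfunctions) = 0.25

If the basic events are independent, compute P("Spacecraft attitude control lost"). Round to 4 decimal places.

P(Sensor suite fails) [OR] = 1 − (1−0.34) × (1−0.29) = 0.531400
P(Control loop fails) [AND] = 0.531400 × 0.36 = 0.191304
P(Momentum path fails) [AND] = 0.22 × 0.33 = 0.072600
P(Backup chain lost) [AND] = 0.24 × 0.04 × 0.21 × 0.072600 = 0.000146
P(Reaction-wheel cluster unavailable) [OR] = 1 − (1−0.28) × (1−0.03) × (1−0.35) = 0.546040
P(Thruster branch down) [OR] = 1 − (1−0.546040) × (1−0.25) = 0.659530
P(Sensor suite 2 lost) [OR] = 1 − (1−0.000146) × (1−0.42) × (1−0.659530) = 0.802556
P(Spacecraft attitude control lost) [AND] = 0.191304 × 0.802556 = 0.153532
Rounded to 4 decimal places: P(Spacecraft attitude control lost) ≈ 0.1535.

0.1535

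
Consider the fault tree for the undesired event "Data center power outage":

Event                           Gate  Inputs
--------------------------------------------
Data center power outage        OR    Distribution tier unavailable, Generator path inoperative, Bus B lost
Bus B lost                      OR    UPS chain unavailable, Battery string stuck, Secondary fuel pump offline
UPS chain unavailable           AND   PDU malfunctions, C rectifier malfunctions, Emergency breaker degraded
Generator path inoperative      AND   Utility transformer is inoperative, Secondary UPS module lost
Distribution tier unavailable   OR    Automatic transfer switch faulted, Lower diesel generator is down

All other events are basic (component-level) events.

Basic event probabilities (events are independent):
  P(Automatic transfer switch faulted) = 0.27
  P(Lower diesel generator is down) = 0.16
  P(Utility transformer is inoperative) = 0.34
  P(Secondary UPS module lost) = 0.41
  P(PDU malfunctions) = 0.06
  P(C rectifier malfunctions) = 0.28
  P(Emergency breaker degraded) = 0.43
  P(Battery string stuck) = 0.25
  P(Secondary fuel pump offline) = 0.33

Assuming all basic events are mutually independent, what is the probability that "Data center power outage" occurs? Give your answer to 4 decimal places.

P(Distribution tier unavailable) [OR] = 1 − (1−0.27) × (1−0.16) = 0.386800
P(Generator path inoperative) [AND] = 0.34 × 0.41 = 0.139400
P(UPS chain unavailable) [AND] = 0.06 × 0.28 × 0.43 = 0.007224
P(Bus B lost) [OR] = 1 − (1−0.007224) × (1−0.25) × (1−0.33) = 0.501130
P(Data center power outage) [OR] = 1 − (1−0.386800) × (1−0.139400) × (1−0.501130) = 0.736736
Rounded to 4 decimal places: P(Data center power outage) ≈ 0.7367.

0.7367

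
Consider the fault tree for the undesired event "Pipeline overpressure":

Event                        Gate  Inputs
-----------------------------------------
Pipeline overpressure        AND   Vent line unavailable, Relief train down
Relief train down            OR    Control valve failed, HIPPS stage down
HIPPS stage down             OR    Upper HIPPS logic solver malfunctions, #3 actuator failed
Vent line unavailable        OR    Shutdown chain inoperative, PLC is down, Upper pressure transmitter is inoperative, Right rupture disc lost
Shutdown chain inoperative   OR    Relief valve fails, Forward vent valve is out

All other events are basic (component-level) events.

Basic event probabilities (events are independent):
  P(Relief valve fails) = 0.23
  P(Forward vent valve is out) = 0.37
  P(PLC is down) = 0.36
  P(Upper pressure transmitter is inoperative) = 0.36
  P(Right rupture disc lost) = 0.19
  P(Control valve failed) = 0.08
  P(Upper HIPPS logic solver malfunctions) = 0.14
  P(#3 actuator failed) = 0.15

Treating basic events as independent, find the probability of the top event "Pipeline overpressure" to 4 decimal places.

0.2748

P(Shutdown chain inoperative) [OR] = 1 − (1−0.23) × (1−0.37) = 0.514900
P(Vent line unavailable) [OR] = 1 − (1−0.514900) × (1−0.36) × (1−0.36) × (1−0.19) = 0.839055
P(HIPPS stage down) [OR] = 1 − (1−0.14) × (1−0.15) = 0.269000
P(Relief train down) [OR] = 1 − (1−0.08) × (1−0.269000) = 0.327480
P(Pipeline overpressure) [AND] = 0.839055 × 0.327480 = 0.274774
Rounded to 4 decimal places: P(Pipeline overpressure) ≈ 0.2748.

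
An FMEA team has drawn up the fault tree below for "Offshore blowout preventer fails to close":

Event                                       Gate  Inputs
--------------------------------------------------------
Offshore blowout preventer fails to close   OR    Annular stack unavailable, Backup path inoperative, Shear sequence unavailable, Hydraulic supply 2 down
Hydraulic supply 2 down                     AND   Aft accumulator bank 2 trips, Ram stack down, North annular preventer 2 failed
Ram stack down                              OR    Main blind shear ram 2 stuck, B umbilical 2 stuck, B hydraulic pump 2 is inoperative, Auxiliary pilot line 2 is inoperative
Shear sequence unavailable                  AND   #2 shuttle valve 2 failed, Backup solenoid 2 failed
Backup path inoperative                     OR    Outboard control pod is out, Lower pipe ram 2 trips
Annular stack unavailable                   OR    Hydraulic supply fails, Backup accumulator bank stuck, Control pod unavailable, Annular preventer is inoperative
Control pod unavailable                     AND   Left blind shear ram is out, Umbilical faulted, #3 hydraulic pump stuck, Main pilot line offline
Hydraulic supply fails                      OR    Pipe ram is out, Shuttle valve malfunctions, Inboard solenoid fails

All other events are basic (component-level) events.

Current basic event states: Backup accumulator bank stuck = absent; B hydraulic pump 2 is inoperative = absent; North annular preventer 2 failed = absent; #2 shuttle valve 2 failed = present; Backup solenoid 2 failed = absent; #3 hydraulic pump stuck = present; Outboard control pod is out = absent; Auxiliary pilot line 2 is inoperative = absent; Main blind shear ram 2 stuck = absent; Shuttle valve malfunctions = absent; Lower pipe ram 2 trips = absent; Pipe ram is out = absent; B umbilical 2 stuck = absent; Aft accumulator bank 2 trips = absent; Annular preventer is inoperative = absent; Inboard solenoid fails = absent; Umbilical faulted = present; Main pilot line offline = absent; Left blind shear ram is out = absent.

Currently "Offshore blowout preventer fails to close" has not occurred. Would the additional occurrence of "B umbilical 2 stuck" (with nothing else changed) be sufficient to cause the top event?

Counterfactual: set "B umbilical 2 stuck" to occurred.
Hydraulic supply fails [OR]: Pipe ram is out=not, Shuttle valve malfunctions=not, Inboard solenoid fails=not → no input occurs → does not occur.
Control pod unavailable [AND]: Left blind shear ram is out=not, Umbilical faulted=occurs, #3 hydraulic pump stuck=occurs, Main pilot line offline=not → not all inputs occur → does not occur.
Annular stack unavailable [OR]: Hydraulic supply fails=not, Backup accumulator bank stuck=not, Control pod unavailable=not, Annular preventer is inoperative=not → no input occurs → does not occur.
Backup path inoperative [OR]: Outboard control pod is out=not, Lower pipe ram 2 trips=not → no input occurs → does not occur.
Shear sequence unavailable [AND]: #2 shuttle valve 2 failed=occurs, Backup solenoid 2 failed=not → not all inputs occur → does not occur.
Ram stack down [OR]: Main blind shear ram 2 stuck=not, B umbilical 2 stuck=occurs, B hydraulic pump 2 is inoperative=not, Auxiliary pilot line 2 is inoperative=not → at least one input occurs → occurs.
Hydraulic supply 2 down [AND]: Aft accumulator bank 2 trips=not, Ram stack down=occurs, North annular preventer 2 failed=not → not all inputs occur → does not occur.
Offshore blowout preventer fails to close [OR]: Annular stack unavailable=not, Backup path inoperative=not, Shear sequence unavailable=not, Hydraulic supply 2 down=not → no input occurs → does not occur.

No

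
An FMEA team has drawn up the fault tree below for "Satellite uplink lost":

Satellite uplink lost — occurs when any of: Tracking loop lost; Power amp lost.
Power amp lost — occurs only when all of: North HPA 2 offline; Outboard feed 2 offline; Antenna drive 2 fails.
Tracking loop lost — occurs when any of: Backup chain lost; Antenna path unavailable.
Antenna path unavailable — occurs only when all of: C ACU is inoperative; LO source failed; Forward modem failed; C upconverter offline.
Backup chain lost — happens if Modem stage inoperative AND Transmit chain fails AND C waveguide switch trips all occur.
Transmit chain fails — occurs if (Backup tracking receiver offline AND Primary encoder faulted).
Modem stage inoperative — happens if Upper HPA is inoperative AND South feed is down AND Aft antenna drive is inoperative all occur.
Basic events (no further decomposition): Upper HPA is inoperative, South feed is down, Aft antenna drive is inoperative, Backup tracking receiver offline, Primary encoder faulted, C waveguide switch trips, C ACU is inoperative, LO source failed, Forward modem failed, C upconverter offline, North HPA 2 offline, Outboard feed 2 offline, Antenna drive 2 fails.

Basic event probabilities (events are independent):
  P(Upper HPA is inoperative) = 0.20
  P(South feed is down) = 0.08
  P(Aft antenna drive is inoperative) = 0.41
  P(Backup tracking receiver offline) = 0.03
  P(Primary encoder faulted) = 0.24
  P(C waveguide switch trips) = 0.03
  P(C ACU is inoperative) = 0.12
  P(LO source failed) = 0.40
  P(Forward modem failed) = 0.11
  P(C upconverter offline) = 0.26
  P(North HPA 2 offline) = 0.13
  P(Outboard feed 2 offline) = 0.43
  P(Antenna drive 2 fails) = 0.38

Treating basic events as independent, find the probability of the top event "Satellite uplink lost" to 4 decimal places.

P(Modem stage inoperative) [AND] = 0.20 × 0.08 × 0.41 = 0.006560
P(Transmit chain fails) [AND] = 0.03 × 0.24 = 0.007200
P(Backup chain lost) [AND] = 0.006560 × 0.007200 × 0.03 = 0.000001
P(Antenna path unavailable) [AND] = 0.12 × 0.40 × 0.11 × 0.26 = 0.001373
P(Tracking loop lost) [OR] = 1 − (1−0.000001) × (1−0.001373) = 0.001374
P(Power amp lost) [AND] = 0.13 × 0.43 × 0.38 = 0.021242
P(Satellite uplink lost) [OR] = 1 − (1−0.001374) × (1−0.021242) = 0.022587
Rounded to 4 decimal places: P(Satellite uplink lost) ≈ 0.0226.

0.0226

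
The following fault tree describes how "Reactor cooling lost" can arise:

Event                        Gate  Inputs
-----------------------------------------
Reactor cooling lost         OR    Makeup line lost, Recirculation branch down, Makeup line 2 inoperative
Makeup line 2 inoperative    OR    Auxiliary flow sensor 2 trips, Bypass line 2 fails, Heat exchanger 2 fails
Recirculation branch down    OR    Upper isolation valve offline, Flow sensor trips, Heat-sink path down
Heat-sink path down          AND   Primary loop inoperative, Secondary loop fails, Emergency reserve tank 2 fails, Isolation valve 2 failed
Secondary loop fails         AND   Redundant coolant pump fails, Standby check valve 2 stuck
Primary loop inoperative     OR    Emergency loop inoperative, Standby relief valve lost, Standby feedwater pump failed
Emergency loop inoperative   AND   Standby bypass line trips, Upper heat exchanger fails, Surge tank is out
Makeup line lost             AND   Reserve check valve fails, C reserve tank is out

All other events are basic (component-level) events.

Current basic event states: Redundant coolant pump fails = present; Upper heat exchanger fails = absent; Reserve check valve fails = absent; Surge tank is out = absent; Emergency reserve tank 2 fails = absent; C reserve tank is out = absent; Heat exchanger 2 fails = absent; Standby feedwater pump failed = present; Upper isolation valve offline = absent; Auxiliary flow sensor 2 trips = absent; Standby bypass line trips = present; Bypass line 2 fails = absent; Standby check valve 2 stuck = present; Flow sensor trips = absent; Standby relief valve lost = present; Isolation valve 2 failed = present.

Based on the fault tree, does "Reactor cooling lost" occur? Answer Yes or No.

No

Makeup line lost [AND]: Reserve check valve fails=not, C reserve tank is out=not → not all inputs occur → does not occur.
Emergency loop inoperative [AND]: Standby bypass line trips=occurs, Upper heat exchanger fails=not, Surge tank is out=not → not all inputs occur → does not occur.
Primary loop inoperative [OR]: Emergency loop inoperative=not, Standby relief valve lost=occurs, Standby feedwater pump failed=occurs → at least one input occurs → occurs.
Secondary loop fails [AND]: Redundant coolant pump fails=occurs, Standby check valve 2 stuck=occurs → all inputs occur → occurs.
Heat-sink path down [AND]: Primary loop inoperative=occurs, Secondary loop fails=occurs, Emergency reserve tank 2 fails=not, Isolation valve 2 failed=occurs → not all inputs occur → does not occur.
Recirculation branch down [OR]: Upper isolation valve offline=not, Flow sensor trips=not, Heat-sink path down=not → no input occurs → does not occur.
Makeup line 2 inoperative [OR]: Auxiliary flow sensor 2 trips=not, Bypass line 2 fails=not, Heat exchanger 2 fails=not → no input occurs → does not occur.
Reactor cooling lost [OR]: Makeup line lost=not, Recirculation branch down=not, Makeup line 2 inoperative=not → no input occurs → does not occur.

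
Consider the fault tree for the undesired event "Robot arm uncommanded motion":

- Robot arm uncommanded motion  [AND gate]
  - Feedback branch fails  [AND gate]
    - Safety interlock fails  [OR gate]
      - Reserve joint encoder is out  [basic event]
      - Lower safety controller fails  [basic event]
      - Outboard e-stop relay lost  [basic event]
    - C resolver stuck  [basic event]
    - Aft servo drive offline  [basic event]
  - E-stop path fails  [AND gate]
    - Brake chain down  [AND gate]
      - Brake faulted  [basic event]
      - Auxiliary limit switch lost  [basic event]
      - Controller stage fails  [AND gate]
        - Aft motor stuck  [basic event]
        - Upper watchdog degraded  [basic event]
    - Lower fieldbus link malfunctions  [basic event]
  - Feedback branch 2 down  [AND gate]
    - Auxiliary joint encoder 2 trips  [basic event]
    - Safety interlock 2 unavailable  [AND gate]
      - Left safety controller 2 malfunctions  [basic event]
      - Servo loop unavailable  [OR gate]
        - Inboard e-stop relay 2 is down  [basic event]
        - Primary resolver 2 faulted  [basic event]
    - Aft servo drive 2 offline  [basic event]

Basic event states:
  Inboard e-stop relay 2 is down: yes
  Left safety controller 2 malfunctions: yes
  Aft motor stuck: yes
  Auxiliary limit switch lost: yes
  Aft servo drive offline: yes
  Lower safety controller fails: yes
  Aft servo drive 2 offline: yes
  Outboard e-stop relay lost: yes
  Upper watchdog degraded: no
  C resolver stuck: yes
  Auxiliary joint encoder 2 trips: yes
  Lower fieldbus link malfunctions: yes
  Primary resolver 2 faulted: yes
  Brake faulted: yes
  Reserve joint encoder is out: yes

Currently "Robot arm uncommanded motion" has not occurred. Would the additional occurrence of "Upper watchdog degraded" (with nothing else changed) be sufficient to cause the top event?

Counterfactual: set "Upper watchdog degraded" to occurred.
Safety interlock fails [OR]: Reserve joint encoder is out=occurs, Lower safety controller fails=occurs, Outboard e-stop relay lost=occurs → at least one input occurs → occurs.
Feedback branch fails [AND]: Safety interlock fails=occurs, C resolver stuck=occurs, Aft servo drive offline=occurs → all inputs occur → occurs.
Controller stage fails [AND]: Aft motor stuck=occurs, Upper watchdog degraded=occurs → all inputs occur → occurs.
Brake chain down [AND]: Brake faulted=occurs, Auxiliary limit switch lost=occurs, Controller stage fails=occurs → all inputs occur → occurs.
E-stop path fails [AND]: Brake chain down=occurs, Lower fieldbus link malfunctions=occurs → all inputs occur → occurs.
Servo loop unavailable [OR]: Inboard e-stop relay 2 is down=occurs, Primary resolver 2 faulted=occurs → at least one input occurs → occurs.
Safety interlock 2 unavailable [AND]: Left safety controller 2 malfunctions=occurs, Servo loop unavailable=occurs → all inputs occur → occurs.
Feedback branch 2 down [AND]: Auxiliary joint encoder 2 trips=occurs, Safety interlock 2 unavailable=occurs, Aft servo drive 2 offline=occurs → all inputs occur → occurs.
Robot arm uncommanded motion [AND]: Feedback branch fails=occurs, E-stop path fails=occurs, Feedback branch 2 down=occurs → all inputs occur → occurs.

Yes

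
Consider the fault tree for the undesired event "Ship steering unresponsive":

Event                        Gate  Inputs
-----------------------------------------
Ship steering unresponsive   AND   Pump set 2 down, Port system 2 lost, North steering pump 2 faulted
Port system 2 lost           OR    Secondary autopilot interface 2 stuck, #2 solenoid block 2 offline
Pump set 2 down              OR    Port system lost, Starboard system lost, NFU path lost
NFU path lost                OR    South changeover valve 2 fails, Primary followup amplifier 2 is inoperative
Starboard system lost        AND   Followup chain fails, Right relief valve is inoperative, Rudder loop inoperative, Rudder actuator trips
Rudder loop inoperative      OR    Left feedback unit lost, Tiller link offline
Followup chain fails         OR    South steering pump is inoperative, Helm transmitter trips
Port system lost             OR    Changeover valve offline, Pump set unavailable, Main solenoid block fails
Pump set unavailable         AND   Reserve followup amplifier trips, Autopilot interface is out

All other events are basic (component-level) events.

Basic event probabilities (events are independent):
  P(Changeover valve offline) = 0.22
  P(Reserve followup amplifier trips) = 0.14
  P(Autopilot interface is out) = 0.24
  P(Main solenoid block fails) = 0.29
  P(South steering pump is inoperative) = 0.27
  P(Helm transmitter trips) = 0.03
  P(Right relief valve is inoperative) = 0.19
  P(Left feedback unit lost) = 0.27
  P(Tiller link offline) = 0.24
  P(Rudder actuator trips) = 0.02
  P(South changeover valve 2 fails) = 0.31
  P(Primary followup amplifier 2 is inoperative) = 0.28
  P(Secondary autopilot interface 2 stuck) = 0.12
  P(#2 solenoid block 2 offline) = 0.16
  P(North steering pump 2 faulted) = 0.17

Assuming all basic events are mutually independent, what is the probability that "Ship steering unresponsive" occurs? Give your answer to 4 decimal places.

P(Pump set unavailable) [AND] = 0.14 × 0.24 = 0.033600
P(Port system lost) [OR] = 1 − (1−0.22) × (1−0.033600) × (1−0.29) = 0.464808
P(Followup chain fails) [OR] = 1 − (1−0.27) × (1−0.03) = 0.291900
P(Rudder loop inoperative) [OR] = 1 − (1−0.27) × (1−0.24) = 0.445200
P(Starboard system lost) [AND] = 0.291900 × 0.19 × 0.445200 × 0.02 = 0.000494
P(NFU path lost) [OR] = 1 − (1−0.31) × (1−0.28) = 0.503200
P(Pump set 2 down) [OR] = 1 − (1−0.464808) × (1−0.000494) × (1−0.503200) = 0.734248
P(Port system 2 lost) [OR] = 1 − (1−0.12) × (1−0.16) = 0.260800
P(Ship steering unresponsive) [AND] = 0.734248 × 0.260800 × 0.17 = 0.032554
Rounded to 4 decimal places: P(Ship steering unresponsive) ≈ 0.0326.

0.0326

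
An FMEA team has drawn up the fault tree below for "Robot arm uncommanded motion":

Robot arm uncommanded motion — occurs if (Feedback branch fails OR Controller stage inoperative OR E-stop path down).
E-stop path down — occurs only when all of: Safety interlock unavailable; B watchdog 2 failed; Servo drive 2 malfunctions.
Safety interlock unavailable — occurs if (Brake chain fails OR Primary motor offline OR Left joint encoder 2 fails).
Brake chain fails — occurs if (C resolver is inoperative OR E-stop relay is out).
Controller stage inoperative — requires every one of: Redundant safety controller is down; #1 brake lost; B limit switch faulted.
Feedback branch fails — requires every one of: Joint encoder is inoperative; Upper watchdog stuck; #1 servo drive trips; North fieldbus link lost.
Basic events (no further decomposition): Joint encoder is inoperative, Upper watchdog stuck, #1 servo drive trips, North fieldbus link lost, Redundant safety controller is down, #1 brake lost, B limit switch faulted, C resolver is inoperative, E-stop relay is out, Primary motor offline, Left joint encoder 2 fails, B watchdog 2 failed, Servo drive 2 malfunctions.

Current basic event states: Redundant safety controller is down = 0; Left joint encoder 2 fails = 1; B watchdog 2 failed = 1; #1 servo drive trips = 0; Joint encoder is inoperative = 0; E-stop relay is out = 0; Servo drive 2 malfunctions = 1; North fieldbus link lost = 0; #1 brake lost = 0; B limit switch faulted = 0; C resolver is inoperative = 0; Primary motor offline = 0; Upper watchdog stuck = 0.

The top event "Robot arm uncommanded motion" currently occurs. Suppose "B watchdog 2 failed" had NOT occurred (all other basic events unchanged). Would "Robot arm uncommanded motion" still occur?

Counterfactual: set "B watchdog 2 failed" to not occurred.
Feedback branch fails [AND]: Joint encoder is inoperative=not, Upper watchdog stuck=not, #1 servo drive trips=not, North fieldbus link lost=not → not all inputs occur → does not occur.
Controller stage inoperative [AND]: Redundant safety controller is down=not, #1 brake lost=not, B limit switch faulted=not → not all inputs occur → does not occur.
Brake chain fails [OR]: C resolver is inoperative=not, E-stop relay is out=not → no input occurs → does not occur.
Safety interlock unavailable [OR]: Brake chain fails=not, Primary motor offline=not, Left joint encoder 2 fails=occurs → at least one input occurs → occurs.
E-stop path down [AND]: Safety interlock unavailable=occurs, B watchdog 2 failed=not, Servo drive 2 malfunctions=occurs → not all inputs occur → does not occur.
Robot arm uncommanded motion [OR]: Feedback branch fails=not, Controller stage inoperative=not, E-stop path down=not → no input occurs → does not occur.

No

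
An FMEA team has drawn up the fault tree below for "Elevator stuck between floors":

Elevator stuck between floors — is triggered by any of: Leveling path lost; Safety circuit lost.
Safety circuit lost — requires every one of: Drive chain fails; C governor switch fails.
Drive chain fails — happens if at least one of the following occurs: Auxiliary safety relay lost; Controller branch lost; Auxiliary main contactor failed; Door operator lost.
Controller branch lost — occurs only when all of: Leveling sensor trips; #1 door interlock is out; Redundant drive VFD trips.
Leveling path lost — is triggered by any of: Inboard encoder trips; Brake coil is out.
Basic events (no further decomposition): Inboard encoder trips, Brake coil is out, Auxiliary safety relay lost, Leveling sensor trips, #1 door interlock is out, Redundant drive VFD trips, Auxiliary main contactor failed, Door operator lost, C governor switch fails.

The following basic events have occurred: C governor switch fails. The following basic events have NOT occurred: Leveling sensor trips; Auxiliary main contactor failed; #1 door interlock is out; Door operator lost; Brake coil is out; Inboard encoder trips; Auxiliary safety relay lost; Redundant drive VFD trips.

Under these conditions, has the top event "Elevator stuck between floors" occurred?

Leveling path lost [OR]: Inboard encoder trips=not, Brake coil is out=not → no input occurs → does not occur.
Controller branch lost [AND]: Leveling sensor trips=not, #1 door interlock is out=not, Redundant drive VFD trips=not → not all inputs occur → does not occur.
Drive chain fails [OR]: Auxiliary safety relay lost=not, Controller branch lost=not, Auxiliary main contactor failed=not, Door operator lost=not → no input occurs → does not occur.
Safety circuit lost [AND]: Drive chain fails=not, C governor switch fails=occurs → not all inputs occur → does not occur.
Elevator stuck between floors [OR]: Leveling path lost=not, Safety circuit lost=not → no input occurs → does not occur.

No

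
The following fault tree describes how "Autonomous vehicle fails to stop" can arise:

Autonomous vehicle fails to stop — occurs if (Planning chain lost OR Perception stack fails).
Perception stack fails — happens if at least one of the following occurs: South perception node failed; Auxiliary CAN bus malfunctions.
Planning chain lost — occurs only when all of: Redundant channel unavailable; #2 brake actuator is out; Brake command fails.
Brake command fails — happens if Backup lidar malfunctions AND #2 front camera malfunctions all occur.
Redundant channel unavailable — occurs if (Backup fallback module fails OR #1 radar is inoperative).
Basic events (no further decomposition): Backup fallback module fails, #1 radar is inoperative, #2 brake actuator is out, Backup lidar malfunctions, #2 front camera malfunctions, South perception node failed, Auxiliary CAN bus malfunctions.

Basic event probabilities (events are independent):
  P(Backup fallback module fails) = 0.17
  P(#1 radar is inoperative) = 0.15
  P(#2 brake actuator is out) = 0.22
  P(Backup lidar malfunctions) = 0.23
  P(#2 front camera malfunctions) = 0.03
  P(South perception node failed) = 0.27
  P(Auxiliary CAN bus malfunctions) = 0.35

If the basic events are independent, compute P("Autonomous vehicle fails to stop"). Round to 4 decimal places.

P(Redundant channel unavailable) [OR] = 1 − (1−0.17) × (1−0.15) = 0.294500
P(Brake command fails) [AND] = 0.23 × 0.03 = 0.006900
P(Planning chain lost) [AND] = 0.294500 × 0.22 × 0.006900 = 0.000447
P(Perception stack fails) [OR] = 1 − (1−0.27) × (1−0.35) = 0.525500
P(Autonomous vehicle fails to stop) [OR] = 1 − (1−0.000447) × (1−0.525500) = 0.525712
Rounded to 4 decimal places: P(Autonomous vehicle fails to stop) ≈ 0.5257.

0.5257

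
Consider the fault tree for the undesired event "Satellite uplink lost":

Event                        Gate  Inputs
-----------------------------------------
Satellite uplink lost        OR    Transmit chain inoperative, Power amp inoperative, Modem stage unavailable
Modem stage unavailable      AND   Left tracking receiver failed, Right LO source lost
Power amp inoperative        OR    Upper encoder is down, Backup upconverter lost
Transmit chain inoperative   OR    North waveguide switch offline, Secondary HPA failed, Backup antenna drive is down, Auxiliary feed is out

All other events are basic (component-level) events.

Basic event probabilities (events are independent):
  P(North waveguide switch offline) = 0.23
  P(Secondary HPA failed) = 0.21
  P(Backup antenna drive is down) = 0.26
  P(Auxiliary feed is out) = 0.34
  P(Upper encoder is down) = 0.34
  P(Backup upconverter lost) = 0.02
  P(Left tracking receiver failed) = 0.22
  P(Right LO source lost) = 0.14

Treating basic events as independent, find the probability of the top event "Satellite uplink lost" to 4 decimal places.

0.8138

P(Transmit chain inoperative) [OR] = 1 − (1−0.23) × (1−0.21) × (1−0.26) × (1−0.34) = 0.702906
P(Power amp inoperative) [OR] = 1 − (1−0.34) × (1−0.02) = 0.353200
P(Modem stage unavailable) [AND] = 0.22 × 0.14 = 0.030800
P(Satellite uplink lost) [OR] = 1 − (1−0.702906) × (1−0.353200) × (1−0.030800) = 0.813758
Rounded to 4 decimal places: P(Satellite uplink lost) ≈ 0.8138.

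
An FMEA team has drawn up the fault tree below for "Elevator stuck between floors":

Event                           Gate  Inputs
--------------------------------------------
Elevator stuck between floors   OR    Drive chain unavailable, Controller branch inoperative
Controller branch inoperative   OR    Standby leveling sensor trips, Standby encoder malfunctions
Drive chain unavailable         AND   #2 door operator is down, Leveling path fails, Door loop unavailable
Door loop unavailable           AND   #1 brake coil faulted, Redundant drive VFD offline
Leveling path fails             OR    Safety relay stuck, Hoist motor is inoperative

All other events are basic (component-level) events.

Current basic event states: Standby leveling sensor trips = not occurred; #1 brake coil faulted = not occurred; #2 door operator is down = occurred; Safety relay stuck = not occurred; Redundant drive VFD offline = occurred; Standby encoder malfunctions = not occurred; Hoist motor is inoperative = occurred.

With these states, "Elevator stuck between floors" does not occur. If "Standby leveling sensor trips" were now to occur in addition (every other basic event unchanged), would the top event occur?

Counterfactual: set "Standby leveling sensor trips" to occurred.
Leveling path fails [OR]: Safety relay stuck=not, Hoist motor is inoperative=occurs → at least one input occurs → occurs.
Door loop unavailable [AND]: #1 brake coil faulted=not, Redundant drive VFD offline=occurs → not all inputs occur → does not occur.
Drive chain unavailable [AND]: #2 door operator is down=occurs, Leveling path fails=occurs, Door loop unavailable=not → not all inputs occur → does not occur.
Controller branch inoperative [OR]: Standby leveling sensor trips=occurs, Standby encoder malfunctions=not → at least one input occurs → occurs.
Elevator stuck between floors [OR]: Drive chain unavailable=not, Controller branch inoperative=occurs → at least one input occurs → occurs.

Yes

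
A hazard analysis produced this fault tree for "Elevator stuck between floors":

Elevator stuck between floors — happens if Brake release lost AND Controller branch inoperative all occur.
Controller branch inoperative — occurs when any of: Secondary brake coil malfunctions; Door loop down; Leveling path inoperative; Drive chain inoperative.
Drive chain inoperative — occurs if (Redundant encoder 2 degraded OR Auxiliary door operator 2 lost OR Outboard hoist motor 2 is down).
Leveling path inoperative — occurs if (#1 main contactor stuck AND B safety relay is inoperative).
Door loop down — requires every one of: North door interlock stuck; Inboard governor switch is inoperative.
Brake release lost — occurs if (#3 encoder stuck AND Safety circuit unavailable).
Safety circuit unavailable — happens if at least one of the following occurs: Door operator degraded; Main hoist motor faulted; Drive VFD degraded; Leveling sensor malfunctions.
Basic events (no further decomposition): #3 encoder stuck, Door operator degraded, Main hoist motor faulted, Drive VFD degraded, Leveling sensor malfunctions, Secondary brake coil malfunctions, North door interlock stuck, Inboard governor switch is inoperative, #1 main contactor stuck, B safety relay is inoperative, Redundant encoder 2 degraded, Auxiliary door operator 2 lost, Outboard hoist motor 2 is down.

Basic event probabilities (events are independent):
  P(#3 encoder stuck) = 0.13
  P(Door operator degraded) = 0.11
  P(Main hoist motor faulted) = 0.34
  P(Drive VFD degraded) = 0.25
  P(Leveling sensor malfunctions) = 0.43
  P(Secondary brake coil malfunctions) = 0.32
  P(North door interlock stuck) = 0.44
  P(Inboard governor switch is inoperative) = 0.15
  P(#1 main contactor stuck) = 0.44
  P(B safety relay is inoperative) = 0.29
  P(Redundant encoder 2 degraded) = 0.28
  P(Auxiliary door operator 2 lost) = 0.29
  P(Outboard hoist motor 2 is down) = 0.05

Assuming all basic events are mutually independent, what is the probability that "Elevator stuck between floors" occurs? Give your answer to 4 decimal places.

0.0712

P(Safety circuit unavailable) [OR] = 1 − (1−0.11) × (1−0.34) × (1−0.25) × (1−0.43) = 0.748887
P(Brake release lost) [AND] = 0.13 × 0.748887 = 0.097355
P(Door loop down) [AND] = 0.44 × 0.15 = 0.066000
P(Leveling path inoperative) [AND] = 0.44 × 0.29 = 0.127600
P(Drive chain inoperative) [OR] = 1 − (1−0.28) × (1−0.29) × (1−0.05) = 0.514360
P(Controller branch inoperative) [OR] = 1 − (1−0.32) × (1−0.066000) × (1−0.127600) × (1−0.514360) = 0.730917
P(Elevator stuck between floors) [AND] = 0.097355 × 0.730917 = 0.071158
Rounded to 4 decimal places: P(Elevator stuck between floors) ≈ 0.0712.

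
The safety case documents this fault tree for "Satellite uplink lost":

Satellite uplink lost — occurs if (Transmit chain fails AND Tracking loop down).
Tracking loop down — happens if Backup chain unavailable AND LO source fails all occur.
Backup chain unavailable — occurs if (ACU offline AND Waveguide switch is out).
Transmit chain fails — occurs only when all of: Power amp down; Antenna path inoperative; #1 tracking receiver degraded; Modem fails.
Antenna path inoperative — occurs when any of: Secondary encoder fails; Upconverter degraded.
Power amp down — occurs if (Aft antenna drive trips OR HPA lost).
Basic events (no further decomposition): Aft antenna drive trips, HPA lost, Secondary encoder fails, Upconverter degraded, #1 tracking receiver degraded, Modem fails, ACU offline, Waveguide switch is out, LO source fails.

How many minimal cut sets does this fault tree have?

Power amp down [OR]: union of children's cut sets → 2 cut set(s).
Antenna path inoperative [OR]: union of children's cut sets → 2 cut set(s).
Transmit chain fails [AND]: one cut set from each child combined → 2 × 2 × 1 × 1 = 4 cut set(s).
Backup chain unavailable [AND]: one cut set from each child combined → 1 × 1 = 1 cut set(s).
Tracking loop down [AND]: one cut set from each child combined → 1 × 1 = 1 cut set(s).
Satellite uplink lost [AND]: one cut set from each child combined → 4 × 1 = 4 cut set(s).
Minimal cut sets: {#1 tracking receiver degraded, ACU offline, Aft antenna drive trips, LO source fails, Modem fails, Secondary encoder fails, Waveguide switch is out}; {#1 tracking receiver degraded, ACU offline, Aft antenna drive trips, LO source fails, Modem fails, Upconverter degraded, Waveguide switch is out}; {#1 tracking receiver degraded, ACU offline, HPA lost, LO source fails, Modem fails, Secondary encoder fails, Waveguide switch is out}; {#1 tracking receiver degraded, ACU offline, HPA lost, LO source fails, Modem fails, Upconverter degraded, Waveguide switch is out}.

4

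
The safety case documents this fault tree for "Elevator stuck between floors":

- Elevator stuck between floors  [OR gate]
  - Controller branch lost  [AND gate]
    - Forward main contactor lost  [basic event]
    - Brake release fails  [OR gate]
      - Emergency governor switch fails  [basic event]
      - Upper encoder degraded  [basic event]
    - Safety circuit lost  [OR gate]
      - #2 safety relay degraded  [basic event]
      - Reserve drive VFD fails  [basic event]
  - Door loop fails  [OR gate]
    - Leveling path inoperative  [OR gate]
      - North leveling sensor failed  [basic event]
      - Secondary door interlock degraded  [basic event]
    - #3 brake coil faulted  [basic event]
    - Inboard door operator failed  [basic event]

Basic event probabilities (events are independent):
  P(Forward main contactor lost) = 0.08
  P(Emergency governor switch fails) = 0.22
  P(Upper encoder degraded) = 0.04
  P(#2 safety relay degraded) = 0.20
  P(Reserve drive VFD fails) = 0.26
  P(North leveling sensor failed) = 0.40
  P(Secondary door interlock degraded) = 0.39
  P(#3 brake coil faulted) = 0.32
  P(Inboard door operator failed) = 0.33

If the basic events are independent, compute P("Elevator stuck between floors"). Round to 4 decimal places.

0.8346

P(Brake release fails) [OR] = 1 − (1−0.22) × (1−0.04) = 0.251200
P(Safety circuit lost) [OR] = 1 − (1−0.20) × (1−0.26) = 0.408000
P(Controller branch lost) [AND] = 0.08 × 0.251200 × 0.408000 = 0.008199
P(Leveling path inoperative) [OR] = 1 − (1−0.40) × (1−0.39) = 0.634000
P(Door loop fails) [OR] = 1 − (1−0.634000) × (1−0.32) × (1−0.33) = 0.833250
P(Elevator stuck between floors) [OR] = 1 − (1−0.008199) × (1−0.833250) = 0.834617
Rounded to 4 decimal places: P(Elevator stuck between floors) ≈ 0.8346.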